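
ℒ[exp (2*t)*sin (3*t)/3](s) 1/ ( (s - 2)^2 + 9)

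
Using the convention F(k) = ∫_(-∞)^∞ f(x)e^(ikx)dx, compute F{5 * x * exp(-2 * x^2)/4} 5 * sqrt(2) * I * sqrt(pi) * k * exp(-k^2/8)/32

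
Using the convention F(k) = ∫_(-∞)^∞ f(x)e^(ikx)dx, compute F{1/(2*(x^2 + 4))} pi*exp(-2*Abs(k))/4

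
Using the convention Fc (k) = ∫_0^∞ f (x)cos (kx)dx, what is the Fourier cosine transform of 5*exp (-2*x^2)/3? 5*sqrt (2)*sqrt (pi)*exp (-k^2/8)/12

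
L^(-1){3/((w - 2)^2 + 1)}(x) 3*exp(2*x)*sin(x)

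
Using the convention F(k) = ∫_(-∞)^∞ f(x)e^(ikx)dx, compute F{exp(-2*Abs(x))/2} 2/(k^2 + 4)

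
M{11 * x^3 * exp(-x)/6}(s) 11 * gamma(s + 3)/6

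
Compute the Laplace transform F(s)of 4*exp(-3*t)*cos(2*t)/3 4*(s + 3)/(3*((s + 3)^2 + 4))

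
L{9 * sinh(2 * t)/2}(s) 9/(s^2 - 4)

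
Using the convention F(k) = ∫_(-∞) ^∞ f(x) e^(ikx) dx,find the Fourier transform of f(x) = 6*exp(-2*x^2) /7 3*sqrt(2)*sqrt(pi)*exp(-k^2/8) /7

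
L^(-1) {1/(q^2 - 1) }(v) sinh(v) 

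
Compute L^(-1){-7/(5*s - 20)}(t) -7*exp(4*t)/5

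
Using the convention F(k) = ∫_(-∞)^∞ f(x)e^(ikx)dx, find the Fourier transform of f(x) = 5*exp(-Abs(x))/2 5/(k^2 + 1)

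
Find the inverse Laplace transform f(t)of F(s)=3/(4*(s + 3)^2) 3*t*exp(-3*t)/4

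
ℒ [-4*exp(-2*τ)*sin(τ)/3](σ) -4/(3*(σ + 2)^2 + 3)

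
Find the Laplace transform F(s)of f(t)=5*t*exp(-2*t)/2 5/(2*(s + 2)^2)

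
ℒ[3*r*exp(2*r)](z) 3/(z - 2)^2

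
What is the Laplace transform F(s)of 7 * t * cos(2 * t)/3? 7 * (s^2 - 4)/(3 * (s^2 + 4)^2)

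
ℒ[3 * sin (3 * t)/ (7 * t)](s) 3 * atan (3/s)/7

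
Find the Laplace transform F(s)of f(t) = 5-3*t 5/s - 3/s^2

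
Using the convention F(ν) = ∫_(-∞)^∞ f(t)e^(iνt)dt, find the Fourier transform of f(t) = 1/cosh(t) pi/cosh(pi*ν/2)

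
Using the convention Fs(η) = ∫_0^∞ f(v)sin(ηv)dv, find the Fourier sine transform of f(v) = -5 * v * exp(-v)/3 -10 * η/(3 * (η^2 + 1)^2)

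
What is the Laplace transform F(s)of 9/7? 9/(7 * s)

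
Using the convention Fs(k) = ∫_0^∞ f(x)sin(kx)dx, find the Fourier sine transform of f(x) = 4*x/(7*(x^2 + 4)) 2*pi*exp(-2*k)/7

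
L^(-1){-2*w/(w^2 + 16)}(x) -2*cos(4*x)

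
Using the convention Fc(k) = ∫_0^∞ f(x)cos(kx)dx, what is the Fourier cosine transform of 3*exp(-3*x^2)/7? sqrt(3)*sqrt(pi)*exp(-k^2/12)/14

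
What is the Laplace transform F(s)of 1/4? 1/(4*s)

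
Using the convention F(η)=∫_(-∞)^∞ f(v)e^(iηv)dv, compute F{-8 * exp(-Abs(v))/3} -16/(3 * η^2+3)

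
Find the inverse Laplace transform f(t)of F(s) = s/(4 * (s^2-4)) cosh(2 * t)/4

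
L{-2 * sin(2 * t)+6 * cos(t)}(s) 6 * s/(s^2+1) - 4/(s^2+4)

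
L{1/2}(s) 1/(2 * s)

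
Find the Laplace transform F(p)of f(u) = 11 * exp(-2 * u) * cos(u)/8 11 * (p+2)/(8 * ((p+2)^2+1))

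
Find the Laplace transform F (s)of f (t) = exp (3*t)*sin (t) 1/ ( (s - 3)^2 + 1)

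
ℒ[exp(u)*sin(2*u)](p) 2/((p - 1)^2 + 4)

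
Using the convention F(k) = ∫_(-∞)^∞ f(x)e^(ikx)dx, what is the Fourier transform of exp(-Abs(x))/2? 1/(k^2 + 1)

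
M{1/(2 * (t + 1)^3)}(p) pi * (p - 2) * (p - 1)/(4 * sin(pi * p))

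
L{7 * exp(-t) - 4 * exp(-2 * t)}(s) 7/(s + 1) - 4/(s + 2)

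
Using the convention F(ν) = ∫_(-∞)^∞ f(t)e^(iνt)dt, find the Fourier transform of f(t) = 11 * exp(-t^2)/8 11 * sqrt(pi) * exp(-ν^2/4)/8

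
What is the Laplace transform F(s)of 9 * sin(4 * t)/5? 36/(5 * (s^2+16))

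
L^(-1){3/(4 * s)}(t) 3/4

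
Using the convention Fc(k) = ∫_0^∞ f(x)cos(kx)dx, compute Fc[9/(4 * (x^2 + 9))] 3 * pi * exp(-3 * k)/8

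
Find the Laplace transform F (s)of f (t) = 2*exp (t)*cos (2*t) 2*(s - 1)/ ( (s - 1)^2 + 4)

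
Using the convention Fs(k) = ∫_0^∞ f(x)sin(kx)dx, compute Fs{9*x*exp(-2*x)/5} 36*k/(5*(k^2 + 4)^2)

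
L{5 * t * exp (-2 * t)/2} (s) 5/ (2 * (s + 2)^2)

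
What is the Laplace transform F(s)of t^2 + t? s^(-2) + 2/s^3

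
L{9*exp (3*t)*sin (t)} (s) 9/ ( (s - 3)^2 + 1)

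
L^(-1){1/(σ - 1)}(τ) exp(τ)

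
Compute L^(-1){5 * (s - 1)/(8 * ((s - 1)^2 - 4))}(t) 5 * exp(t) * cosh(2 * t)/8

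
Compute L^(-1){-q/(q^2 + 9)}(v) -cos(3*v)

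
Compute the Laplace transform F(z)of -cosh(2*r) -z/(z^2 - 4)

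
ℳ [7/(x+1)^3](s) 7*pi*(s - 2)*(s - 1)/(2*sin(pi*s))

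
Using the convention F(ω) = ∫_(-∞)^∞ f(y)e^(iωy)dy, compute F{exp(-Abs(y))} 2/(ω^2 + 1)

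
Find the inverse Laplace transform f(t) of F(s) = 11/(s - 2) 11*exp(2*t) 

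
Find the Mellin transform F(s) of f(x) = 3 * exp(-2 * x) 3 * gamma(s) /2^s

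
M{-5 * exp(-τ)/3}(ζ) -5 * gamma(ζ)/3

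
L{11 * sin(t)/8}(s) 11/(8 * (s^2+1))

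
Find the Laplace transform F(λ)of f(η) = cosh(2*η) λ/(λ^2 - 4)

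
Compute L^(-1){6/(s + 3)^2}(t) 6 * t * exp(-3 * t)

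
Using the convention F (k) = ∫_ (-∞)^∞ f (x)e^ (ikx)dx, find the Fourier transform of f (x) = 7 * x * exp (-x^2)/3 7 * I * sqrt (pi) * k * exp (-k^2/4)/6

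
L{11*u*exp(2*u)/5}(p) 11/(5*(p - 2)^2)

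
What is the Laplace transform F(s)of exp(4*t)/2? 1/(2*(s - 4))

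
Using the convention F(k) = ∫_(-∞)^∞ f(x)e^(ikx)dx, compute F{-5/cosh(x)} -5*pi/cosh(pi*k/2)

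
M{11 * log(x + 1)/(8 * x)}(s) -11 * pi * csc(pi * s)/(8 * s - 8)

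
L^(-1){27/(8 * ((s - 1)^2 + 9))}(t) 9 * exp(t) * sin(3 * t)/8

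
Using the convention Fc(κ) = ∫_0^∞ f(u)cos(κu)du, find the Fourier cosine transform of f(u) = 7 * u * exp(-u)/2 7 * (1 - κ^2)/(2 * (κ^2 + 1)^2)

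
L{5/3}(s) 5/(3*s)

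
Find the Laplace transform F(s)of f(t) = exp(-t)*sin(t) 1/((s+1)^2+1)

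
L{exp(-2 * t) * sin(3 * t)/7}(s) 3/(7 * ((s+2)^2+9))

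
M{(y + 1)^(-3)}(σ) pi * (σ - 2) * (σ - 1)/(2 * sin(pi * σ))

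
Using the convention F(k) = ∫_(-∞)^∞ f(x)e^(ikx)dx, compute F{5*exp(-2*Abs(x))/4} 5/(k^2 + 4)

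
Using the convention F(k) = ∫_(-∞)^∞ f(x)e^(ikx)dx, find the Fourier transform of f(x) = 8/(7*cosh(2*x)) 4*pi/(7*cosh(pi*k/4))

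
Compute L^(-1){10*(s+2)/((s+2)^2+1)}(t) 10*exp(-2*t)*cos(t)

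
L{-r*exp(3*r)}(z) -1/(z - 3)^2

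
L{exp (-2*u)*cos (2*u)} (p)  (p + 2)/ ( (p + 2)^2 + 4)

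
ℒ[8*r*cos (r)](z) 8*(z^2-1)/ (z^2 + 1)^2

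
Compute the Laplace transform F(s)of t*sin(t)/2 s/(s^2 + 1)^2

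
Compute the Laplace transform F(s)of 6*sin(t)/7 6/(7*(s^2 + 1))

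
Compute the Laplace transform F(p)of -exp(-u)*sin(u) -1/((p + 1)^2 + 1)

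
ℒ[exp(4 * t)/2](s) 1/(2 * (s - 4))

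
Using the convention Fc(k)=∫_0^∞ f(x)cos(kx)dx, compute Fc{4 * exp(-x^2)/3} 2 * sqrt(pi) * exp(-k^2/4)/3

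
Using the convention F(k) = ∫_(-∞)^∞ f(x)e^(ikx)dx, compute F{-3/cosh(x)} -3 * pi/cosh(pi * k/2)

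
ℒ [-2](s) -2/s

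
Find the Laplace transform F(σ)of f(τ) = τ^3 6/σ^4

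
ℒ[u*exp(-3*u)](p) (p + 3)^(-2)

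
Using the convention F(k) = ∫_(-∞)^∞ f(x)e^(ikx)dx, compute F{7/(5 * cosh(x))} 7 * pi/(5 * cosh(pi * k/2))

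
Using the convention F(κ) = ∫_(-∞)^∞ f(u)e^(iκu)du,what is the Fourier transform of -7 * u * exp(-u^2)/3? -7 * I * sqrt(pi) * κ * exp(-κ^2/4)/6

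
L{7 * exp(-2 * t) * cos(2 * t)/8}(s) 7 * (s + 2)/(8 * ((s + 2)^2 + 4))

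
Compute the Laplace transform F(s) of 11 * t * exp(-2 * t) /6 11/(6 * (s+2) ^2) 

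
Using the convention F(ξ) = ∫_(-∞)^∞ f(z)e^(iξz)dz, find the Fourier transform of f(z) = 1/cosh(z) pi/cosh(pi * ξ/2)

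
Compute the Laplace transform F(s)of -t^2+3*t 3/s^2 - 2/s^3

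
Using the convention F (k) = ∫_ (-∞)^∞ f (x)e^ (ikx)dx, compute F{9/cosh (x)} 9*pi/cosh (pi*k/2)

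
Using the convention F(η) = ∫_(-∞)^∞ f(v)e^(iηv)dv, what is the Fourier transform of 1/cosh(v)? pi/cosh(pi*η/2)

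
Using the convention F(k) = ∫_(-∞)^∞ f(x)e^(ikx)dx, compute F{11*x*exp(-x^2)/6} 11*I*sqrt(pi)*k*exp(-k^2/4)/12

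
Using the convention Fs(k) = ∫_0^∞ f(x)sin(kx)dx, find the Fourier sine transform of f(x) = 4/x 2 * pi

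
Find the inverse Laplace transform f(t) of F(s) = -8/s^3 -4 * t^2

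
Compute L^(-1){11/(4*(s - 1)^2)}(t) 11*t*exp(t)/4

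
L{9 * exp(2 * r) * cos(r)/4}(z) 9 * (z - 2)/(4 * ((z - 2)^2 + 1))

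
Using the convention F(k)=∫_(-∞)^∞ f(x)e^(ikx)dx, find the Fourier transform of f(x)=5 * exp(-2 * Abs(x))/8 5/(2 * (k^2 + 4))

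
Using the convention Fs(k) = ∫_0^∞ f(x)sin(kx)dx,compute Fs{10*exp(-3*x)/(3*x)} 10*atan(k/3)/3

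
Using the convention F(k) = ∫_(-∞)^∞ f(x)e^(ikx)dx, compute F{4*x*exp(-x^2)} 2*I*sqrt(pi)*k*exp(-k^2/4)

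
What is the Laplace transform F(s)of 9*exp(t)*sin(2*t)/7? 18/(7*((s - 1)^2 + 4))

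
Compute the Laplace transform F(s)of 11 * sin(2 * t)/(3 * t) 11 * atan(2/s)/3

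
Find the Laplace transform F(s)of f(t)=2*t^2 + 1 4/s^3 + 1/s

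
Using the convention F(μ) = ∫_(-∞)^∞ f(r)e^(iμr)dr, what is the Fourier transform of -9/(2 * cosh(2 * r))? -9 * pi/(4 * cosh(pi * μ/4))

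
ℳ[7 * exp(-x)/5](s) 7 * gamma(s)/5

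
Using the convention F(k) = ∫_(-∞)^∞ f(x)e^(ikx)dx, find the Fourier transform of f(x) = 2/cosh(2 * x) pi/cosh(pi * k/4)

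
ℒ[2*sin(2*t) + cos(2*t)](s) 4/(s^2 + 4) + s/(s^2 + 4)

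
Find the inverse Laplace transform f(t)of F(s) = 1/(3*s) 1/3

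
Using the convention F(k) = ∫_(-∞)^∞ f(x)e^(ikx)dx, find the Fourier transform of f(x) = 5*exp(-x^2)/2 5*sqrt(pi)*exp(-k^2/4)/2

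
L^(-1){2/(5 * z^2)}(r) 2 * r/5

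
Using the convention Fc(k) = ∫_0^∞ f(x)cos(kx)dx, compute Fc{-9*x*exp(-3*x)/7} 9*(k^2 - 9)/(7*(k^2 + 9)^2)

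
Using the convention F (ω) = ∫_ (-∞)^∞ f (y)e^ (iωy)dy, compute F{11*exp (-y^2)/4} 11*sqrt (pi)*exp (-ω^2/4)/4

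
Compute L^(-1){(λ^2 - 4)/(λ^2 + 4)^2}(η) η*cos(2*η)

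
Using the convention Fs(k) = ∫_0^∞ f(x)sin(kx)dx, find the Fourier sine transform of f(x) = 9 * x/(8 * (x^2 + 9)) 9 * pi * exp(-3 * k)/16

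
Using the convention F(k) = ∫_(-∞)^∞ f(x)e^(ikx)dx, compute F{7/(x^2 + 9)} 7*pi*exp(-3*Abs(k))/3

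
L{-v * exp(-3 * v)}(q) -1/(q + 3)^2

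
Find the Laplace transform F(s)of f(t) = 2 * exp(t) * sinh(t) 2/(s * (s - 2))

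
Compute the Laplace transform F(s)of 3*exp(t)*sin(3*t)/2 9/(2*((s - 1)^2 + 9))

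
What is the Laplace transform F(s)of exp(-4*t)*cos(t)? (s + 4)/((s + 4)^2 + 1)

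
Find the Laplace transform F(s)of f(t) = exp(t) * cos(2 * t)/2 (s - 1)/(2 * ((s - 1)^2+4))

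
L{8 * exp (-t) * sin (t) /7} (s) 8/ (7 * ( (s + 1) ^2 + 1) ) 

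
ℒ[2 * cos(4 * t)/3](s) 2 * s/(3 * (s^2 + 16))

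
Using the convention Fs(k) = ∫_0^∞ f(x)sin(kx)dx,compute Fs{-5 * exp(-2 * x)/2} -5 * k/(2 * k^2 + 8)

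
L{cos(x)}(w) w/(w^2 + 1)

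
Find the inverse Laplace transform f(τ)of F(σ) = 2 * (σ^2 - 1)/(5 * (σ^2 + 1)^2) 2 * τ * cos(τ)/5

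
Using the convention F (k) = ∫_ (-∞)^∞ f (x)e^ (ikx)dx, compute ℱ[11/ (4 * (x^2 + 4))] 11 * pi * exp (-2 * Abs (k))/8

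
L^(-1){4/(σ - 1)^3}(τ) 2 * τ^2 * exp(τ)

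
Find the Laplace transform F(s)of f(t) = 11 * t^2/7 22/(7 * s^3)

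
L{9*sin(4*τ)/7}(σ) 36/(7*(σ^2 + 16))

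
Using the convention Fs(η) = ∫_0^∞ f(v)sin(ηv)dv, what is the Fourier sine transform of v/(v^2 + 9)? pi * exp(-3 * η)/2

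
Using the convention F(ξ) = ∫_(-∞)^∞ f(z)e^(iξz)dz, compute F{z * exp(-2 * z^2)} sqrt(2) * I * sqrt(pi) * ξ * exp(-ξ^2/8)/8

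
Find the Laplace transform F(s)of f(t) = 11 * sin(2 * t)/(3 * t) 11 * atan(2/s)/3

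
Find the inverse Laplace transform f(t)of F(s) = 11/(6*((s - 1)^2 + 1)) 11*exp(t)*sin(t)/6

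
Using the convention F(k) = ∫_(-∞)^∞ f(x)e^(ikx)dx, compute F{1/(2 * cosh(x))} pi/(2 * cosh(pi * k/2))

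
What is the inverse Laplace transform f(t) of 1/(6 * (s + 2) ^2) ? t * exp(-2 * t) /6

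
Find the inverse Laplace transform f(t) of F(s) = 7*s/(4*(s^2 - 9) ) 7*cosh(3*t) /4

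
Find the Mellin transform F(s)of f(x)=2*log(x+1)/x -2*pi*csc(pi*s)/(s - 1)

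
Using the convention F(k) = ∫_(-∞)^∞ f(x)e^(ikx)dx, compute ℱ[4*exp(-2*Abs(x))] 16/(k^2 + 4)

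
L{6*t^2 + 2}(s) 12/s^3 + 2/s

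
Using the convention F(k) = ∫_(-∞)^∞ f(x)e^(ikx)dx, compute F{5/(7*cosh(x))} 5*pi/(7*cosh(pi*k/2))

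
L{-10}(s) -10/s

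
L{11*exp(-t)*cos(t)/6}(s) 11*(s + 1)/(6*((s + 1)^2 + 1))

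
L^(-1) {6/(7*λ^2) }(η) 6*η/7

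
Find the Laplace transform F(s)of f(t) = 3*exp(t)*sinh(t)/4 3/(4*s*(s - 2))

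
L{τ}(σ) σ^(-2) 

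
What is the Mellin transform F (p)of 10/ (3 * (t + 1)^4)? 5 * gamma (p) * gamma (4 - p)/9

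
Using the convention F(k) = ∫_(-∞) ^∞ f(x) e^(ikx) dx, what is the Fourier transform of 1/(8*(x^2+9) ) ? pi*exp(-3*Abs(k) ) /24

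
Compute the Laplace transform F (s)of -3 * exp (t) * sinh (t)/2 -3/ (2 * s * (s - 2))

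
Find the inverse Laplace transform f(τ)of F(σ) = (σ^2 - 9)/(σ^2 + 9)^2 τ*cos(3*τ)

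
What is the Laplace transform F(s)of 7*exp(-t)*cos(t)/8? 7*(s + 1)/(8*((s + 1)^2 + 1))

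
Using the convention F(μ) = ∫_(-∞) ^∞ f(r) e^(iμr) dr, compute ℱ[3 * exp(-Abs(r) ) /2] 3/(μ^2 + 1) 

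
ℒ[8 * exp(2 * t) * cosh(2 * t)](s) 8 * (s - 2)/(s * (s - 4))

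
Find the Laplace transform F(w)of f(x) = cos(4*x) w/(w^2 + 16)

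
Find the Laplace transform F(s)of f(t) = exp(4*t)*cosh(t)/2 (s - 4)/(2*((s - 4)^2 - 1))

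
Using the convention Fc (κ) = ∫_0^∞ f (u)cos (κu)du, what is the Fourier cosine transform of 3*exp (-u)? 3/ (κ^2 + 1)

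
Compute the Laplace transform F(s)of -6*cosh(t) -6*s/(s^2 - 1)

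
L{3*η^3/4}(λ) 9/(2*λ^4)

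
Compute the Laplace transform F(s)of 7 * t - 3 7/s^2 - 3/s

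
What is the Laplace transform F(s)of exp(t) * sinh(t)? 1/(s * (s - 2))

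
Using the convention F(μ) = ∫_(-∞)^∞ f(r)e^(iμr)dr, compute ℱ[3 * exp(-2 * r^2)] 3 * sqrt(2) * sqrt(pi) * exp(-μ^2/8)/2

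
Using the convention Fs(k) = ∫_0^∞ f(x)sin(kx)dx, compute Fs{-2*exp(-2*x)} -2*k/(k^2+4)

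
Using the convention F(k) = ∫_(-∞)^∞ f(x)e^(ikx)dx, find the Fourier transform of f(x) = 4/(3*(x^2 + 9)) 4*pi*exp(-3*Abs(k))/9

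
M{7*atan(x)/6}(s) -7*pi*sec(pi*s/2)/(12*s)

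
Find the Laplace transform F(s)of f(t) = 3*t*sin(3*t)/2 9*s/(s^2 + 9)^2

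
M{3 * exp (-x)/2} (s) 3 * gamma (s)/2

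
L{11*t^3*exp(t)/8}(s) 33/(4*(s - 1)^4)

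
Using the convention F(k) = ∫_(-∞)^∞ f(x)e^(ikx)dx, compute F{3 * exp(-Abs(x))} 6/(k^2 + 1)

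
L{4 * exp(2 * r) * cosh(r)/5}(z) 4 * (z - 2)/(5 * ((z - 2)^2 - 1))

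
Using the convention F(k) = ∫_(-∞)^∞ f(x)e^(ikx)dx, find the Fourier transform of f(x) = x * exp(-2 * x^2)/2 sqrt(2) * I * sqrt(pi) * k * exp(-k^2/8)/16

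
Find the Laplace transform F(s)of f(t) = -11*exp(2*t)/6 -11/(6*s - 12)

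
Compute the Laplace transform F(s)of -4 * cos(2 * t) -4 * s/(s^2 + 4)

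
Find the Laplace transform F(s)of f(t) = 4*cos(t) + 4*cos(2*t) 4*s/(s^2 + 4) + 4*s/(s^2 + 1)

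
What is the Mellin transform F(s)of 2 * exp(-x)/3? 2 * gamma(s)/3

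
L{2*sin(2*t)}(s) 4/(s^2+4)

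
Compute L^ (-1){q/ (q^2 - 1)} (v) cosh (v)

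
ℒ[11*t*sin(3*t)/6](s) 11*s/(s^2 + 9)^2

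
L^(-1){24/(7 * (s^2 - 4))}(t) 12 * sinh(2 * t)/7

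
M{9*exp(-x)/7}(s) 9*gamma(s)/7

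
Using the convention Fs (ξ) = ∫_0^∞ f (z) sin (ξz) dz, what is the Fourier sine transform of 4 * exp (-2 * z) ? 4 * ξ/ (ξ^2 + 4) 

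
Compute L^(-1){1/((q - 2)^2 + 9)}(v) exp(2*v)*sin(3*v)/3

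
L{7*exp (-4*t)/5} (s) 7/ (5*(s + 4))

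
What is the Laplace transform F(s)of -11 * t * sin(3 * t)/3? -22 * s/(s^2 + 9)^2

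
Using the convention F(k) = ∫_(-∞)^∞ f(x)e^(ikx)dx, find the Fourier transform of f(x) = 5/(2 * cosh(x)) 5 * pi/(2 * cosh(pi * k/2))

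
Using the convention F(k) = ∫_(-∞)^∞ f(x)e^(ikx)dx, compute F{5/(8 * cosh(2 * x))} 5 * pi/(16 * cosh(pi * k/4))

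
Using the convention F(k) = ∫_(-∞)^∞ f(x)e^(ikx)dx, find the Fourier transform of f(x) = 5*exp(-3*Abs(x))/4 15/(2*(k^2 + 9))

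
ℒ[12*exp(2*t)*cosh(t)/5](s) 12*(s - 2)/(5*((s - 2)^2 - 1))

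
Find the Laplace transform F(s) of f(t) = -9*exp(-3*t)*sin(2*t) -18/((s + 3) ^2 + 4) 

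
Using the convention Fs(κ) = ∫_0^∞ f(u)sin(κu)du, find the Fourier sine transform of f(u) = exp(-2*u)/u atan(κ/2)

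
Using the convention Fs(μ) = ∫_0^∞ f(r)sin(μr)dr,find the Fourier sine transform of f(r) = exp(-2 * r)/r atan(μ/2)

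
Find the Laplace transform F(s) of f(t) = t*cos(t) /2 (s^2-1) /(2*(s^2 + 1) ^2) 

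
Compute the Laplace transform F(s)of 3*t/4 3/(4*s^2)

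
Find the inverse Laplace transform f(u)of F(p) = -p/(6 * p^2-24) -cosh(2 * u)/6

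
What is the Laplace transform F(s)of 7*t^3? 42/s^4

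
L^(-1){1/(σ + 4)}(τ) exp(-4*τ)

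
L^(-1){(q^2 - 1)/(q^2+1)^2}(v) v * cos(v)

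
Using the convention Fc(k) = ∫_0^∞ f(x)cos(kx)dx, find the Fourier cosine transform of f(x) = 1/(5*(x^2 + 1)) pi*exp(-k)/10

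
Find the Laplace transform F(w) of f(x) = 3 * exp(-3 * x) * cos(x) 3 * (w + 3) /((w + 3) ^2 + 1) 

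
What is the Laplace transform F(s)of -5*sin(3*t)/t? -5*atan(3/s)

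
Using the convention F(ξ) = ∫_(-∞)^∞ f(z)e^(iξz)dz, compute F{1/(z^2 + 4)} pi * exp(-2 * Abs(ξ))/2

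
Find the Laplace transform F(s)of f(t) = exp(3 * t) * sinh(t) 1/((s - 3)^2 - 1)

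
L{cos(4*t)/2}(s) s/(2*(s^2 + 16))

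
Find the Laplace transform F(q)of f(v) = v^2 2/q^3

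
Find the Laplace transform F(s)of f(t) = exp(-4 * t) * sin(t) 1/((s + 4)^2 + 1)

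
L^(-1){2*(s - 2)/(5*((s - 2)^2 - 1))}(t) 2*exp(2*t)*cosh(t)/5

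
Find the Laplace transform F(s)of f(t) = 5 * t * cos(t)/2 5 * (s^2 - 1)/(2 * (s^2 + 1)^2)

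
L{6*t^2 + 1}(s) 12/s^3 + 1/s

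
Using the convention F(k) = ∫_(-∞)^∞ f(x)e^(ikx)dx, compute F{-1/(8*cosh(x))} -pi/(8*cosh(pi*k/2))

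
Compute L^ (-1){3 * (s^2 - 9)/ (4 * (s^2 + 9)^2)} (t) 3 * t * cos (3 * t)/4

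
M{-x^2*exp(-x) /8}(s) -gamma(s + 2) /8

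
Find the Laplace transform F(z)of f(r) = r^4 24/z^5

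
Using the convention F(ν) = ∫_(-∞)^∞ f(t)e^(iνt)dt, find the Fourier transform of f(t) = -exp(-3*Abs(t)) -6/(ν^2 + 9)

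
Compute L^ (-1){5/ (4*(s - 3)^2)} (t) 5*t*exp (3*t)/4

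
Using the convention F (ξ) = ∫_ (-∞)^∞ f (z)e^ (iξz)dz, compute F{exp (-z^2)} sqrt (pi)*exp (-ξ^2/4)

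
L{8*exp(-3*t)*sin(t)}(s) 8/((s + 3)^2 + 1)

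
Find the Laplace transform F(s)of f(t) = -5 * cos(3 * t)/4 -5 * s/(4 * s^2 + 36)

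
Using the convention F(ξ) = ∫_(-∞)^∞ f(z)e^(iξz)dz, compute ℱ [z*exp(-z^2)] I*sqrt(pi)*ξ*exp(-ξ^2/4)/2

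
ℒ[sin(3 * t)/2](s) 3/(2 * (s^2 + 9))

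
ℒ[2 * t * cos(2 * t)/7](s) 2 * (s^2-4)/(7 * (s^2 + 4)^2)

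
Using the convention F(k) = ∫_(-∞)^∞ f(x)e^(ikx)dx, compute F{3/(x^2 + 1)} 3 * pi * exp(-Abs(k))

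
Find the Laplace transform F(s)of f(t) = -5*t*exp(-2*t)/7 -5/(7*(s + 2)^2)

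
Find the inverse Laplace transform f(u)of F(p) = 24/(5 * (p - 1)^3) 12 * u^2 * exp(u)/5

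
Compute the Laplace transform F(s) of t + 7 7/s + s^(-2) 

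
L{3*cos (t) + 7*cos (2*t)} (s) 7*s/ (s^2 + 4) + 3*s/ (s^2 + 1)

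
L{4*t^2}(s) 8/s^3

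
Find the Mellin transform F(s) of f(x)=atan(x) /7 -pi * sec(pi * s/2) /(14 * s) 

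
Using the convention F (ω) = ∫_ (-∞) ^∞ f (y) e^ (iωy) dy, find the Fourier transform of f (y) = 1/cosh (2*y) pi/ (2*cosh (pi*ω/4) ) 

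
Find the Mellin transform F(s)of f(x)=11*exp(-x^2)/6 11*gamma(s/2)/12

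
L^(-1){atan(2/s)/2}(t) sin(2*t)/(2*t)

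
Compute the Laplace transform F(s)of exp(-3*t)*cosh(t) (s+3)/((s+3)^2 - 1)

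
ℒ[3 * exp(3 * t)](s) 3/(s - 3) 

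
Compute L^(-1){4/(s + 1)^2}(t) 4*t*exp(-t)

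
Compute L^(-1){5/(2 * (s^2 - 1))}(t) 5 * sinh(t)/2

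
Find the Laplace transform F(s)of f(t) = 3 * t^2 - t 6/s^3 - 1/s^2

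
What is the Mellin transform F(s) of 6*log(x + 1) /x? -6*pi*csc(pi*s) /(s - 1) 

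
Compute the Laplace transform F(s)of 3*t 3/s^2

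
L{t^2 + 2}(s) 2/s^3 + 2/s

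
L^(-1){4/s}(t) 4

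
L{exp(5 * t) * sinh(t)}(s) 1/((s - 5)^2 - 1)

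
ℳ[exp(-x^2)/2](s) gamma(s/2)/4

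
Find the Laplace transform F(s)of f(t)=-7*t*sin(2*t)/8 -7*s/(2*(s^2+4)^2)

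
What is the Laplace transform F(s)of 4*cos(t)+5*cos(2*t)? 5*s/(s^2+4)+4*s/(s^2+1)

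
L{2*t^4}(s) 48/s^5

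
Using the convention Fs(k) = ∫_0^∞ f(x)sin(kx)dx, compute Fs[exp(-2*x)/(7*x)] atan(k/2)/7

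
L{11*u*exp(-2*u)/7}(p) 11/(7*(p + 2)^2)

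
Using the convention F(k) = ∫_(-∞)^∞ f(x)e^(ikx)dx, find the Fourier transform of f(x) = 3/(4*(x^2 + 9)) pi*exp(-3*Abs(k))/4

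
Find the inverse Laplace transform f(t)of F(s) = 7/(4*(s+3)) 7*exp(-3*t)/4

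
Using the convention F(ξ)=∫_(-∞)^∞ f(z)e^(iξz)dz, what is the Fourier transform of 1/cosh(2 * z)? pi/(2 * cosh(pi * ξ/4))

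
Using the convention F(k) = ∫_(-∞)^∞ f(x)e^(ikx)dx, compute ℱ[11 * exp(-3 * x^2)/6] 11 * sqrt(3) * sqrt(pi) * exp(-k^2/12)/18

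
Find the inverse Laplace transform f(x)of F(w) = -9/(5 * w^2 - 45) -3 * sinh(3 * x)/5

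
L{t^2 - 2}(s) 2/s^3 - 2/s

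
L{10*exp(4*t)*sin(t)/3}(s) 10/(3*((s - 4)^2 + 1))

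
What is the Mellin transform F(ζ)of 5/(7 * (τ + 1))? 5 * pi * csc(pi * ζ)/7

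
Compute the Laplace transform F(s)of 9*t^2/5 18/(5*s^3)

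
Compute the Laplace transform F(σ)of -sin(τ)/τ -atan(1/σ)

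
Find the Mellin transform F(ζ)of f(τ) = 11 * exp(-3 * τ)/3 11 * gamma(ζ)/(3 * 3^ζ)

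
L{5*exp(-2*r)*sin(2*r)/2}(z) 5/((z + 2)^2 + 4)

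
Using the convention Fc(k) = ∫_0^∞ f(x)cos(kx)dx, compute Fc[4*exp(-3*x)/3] 4/(k^2 + 9)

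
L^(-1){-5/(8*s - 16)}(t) -5*exp(2*t)/8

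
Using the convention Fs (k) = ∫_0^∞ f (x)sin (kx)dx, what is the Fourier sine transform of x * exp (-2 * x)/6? 2 * k/ (3 * (k^2+4)^2)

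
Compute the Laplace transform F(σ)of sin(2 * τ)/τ atan(2/σ)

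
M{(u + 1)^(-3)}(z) pi*(z - 2)*(z - 1)/(2*sin(pi*z))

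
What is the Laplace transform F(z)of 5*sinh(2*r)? 10/(z^2 - 4)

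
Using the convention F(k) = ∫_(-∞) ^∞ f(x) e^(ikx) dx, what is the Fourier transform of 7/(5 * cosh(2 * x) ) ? 7 * pi/(10 * cosh(pi * k/4) ) 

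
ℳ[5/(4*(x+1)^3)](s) 5*pi*(s - 2)*(s - 1)/(8*sin(pi*s))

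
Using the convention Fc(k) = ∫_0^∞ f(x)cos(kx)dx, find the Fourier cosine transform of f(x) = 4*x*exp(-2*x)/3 4*(4 - k^2)/(3*(k^2 + 4)^2)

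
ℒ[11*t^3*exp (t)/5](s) 66/ (5*(s - 1)^4)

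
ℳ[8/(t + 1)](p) 8*pi*csc(pi*p)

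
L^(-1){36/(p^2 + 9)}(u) 12 * sin(3 * u)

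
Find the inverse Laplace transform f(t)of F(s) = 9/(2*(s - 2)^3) 9*t^2*exp(2*t)/4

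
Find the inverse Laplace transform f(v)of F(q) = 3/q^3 3*v^2/2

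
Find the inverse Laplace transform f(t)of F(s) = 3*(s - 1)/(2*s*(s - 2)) 3*exp(t)*cosh(t)/2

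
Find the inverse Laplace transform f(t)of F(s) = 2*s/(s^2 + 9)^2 t*sin(3*t)/3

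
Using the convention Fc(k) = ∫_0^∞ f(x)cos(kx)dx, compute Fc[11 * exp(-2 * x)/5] 22/(5 * (k^2+4))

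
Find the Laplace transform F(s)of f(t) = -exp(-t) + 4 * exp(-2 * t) 4/(s + 2) - 1/(s + 1)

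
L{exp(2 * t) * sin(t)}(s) 1/((s - 2)^2+1)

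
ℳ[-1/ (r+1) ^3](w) -pi * (w - 2) * (w - 1) / (2 * sin (pi * w) ) 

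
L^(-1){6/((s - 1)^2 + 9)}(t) 2*exp(t)*sin(3*t)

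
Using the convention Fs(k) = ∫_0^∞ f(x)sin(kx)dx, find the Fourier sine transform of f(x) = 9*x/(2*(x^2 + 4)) 9*pi*exp(-2*k)/4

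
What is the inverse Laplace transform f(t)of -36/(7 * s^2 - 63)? -12 * sinh(3 * t)/7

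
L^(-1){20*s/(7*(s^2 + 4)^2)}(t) 5*t*sin(2*t)/7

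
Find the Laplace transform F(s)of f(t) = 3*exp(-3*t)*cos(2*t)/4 3*(s+3)/(4*((s+3)^2+4))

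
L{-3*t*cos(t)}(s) 3*(1 - s^2)/(s^2+1)^2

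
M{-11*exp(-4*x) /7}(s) -11*gamma(s) /(7*4^s) 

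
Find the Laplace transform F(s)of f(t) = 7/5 7/(5*s)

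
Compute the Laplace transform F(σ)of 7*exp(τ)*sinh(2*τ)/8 7/(4*((σ - 1)^2 - 4))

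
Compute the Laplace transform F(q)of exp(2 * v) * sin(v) 1/((q - 2)^2 + 1)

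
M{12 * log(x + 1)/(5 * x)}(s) -12 * pi * csc(pi * s)/(5 * s - 5)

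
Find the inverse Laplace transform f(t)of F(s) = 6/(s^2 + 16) 3*sin(4*t)/2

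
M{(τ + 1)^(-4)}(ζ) gamma(ζ)*gamma(4 - ζ)/6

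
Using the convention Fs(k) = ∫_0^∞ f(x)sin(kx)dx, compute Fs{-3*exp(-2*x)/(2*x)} -3*atan(k/2)/2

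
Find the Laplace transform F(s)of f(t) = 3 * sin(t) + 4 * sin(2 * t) 3/(s^2 + 1) + 8/(s^2 + 4)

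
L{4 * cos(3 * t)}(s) 4 * s/(s^2 + 9)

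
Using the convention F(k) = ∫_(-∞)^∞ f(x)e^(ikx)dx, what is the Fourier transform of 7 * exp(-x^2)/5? 7 * sqrt(pi) * exp(-k^2/4)/5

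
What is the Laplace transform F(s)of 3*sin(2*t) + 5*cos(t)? 5*s/(s^2 + 1) + 6/(s^2 + 4)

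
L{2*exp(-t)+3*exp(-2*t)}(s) 2/(s+1)+3/(s+2)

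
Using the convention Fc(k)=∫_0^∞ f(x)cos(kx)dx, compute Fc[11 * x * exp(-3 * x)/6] 11 * (9 - k^2)/(6 * (k^2 + 9)^2)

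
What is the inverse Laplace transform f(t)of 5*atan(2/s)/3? 5*sin(2*t)/(3*t)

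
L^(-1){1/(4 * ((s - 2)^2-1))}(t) exp(2 * t) * sinh(t)/4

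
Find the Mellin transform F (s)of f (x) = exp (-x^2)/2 gamma (s/2)/4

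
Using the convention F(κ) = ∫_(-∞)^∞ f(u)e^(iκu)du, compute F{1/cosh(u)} pi/cosh(pi*κ/2)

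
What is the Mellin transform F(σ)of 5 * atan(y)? -5 * pi * sec(pi * σ/2)/(2 * σ)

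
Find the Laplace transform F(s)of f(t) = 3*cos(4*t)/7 3*s/(7*(s^2+16))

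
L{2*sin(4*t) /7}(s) 8/(7*(s^2 + 16) ) 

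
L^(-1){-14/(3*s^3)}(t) -7*t^2/3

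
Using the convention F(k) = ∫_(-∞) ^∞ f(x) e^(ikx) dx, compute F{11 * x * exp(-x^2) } 11 * I * sqrt(pi) * k * exp(-k^2/4) /2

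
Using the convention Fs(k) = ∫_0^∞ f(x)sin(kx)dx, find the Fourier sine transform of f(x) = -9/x -9 * pi/2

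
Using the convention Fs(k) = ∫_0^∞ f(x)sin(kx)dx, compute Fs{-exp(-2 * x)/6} -k/(6 * k^2+24)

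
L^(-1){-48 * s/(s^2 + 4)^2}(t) -12 * t * sin(2 * t)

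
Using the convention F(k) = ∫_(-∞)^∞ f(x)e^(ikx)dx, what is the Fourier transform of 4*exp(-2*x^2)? 2*sqrt(2)*sqrt(pi)*exp(-k^2/8)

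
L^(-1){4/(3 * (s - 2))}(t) 4 * exp(2 * t)/3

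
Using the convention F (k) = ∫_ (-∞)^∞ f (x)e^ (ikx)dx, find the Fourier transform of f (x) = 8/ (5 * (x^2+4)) 4 * pi * exp (-2 * Abs (k))/5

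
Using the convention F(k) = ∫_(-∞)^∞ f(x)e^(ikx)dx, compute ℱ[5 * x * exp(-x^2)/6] 5 * I * sqrt(pi) * k * exp(-k^2/4)/12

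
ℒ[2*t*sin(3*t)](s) 12*s/(s^2+9) ^2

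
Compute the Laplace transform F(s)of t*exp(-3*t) (s + 3)^(-2)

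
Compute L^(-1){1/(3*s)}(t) 1/3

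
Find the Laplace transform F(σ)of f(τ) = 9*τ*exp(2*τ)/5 9/(5*(σ - 2)^2)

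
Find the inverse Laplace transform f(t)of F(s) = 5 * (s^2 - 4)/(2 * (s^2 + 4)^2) 5 * t * cos(2 * t)/2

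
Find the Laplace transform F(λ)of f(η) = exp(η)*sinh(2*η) 2/((λ - 1)^2 - 4)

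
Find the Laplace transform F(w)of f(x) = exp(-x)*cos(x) (w + 1)/((w + 1)^2 + 1)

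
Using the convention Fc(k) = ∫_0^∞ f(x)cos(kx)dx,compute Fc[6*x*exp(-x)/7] 6*(1 - k^2)/(7*(k^2 + 1)^2)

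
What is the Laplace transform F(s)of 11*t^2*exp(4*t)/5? 22/(5*(s - 4)^3)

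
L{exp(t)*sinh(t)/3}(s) 1/(3*s*(s - 2))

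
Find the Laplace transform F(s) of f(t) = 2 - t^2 2/s - 2/s^3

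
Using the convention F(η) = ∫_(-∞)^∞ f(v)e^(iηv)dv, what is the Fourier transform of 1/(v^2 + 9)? pi*exp(-3*Abs(η))/3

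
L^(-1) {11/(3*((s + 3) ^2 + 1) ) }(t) 11*exp(-3*t)*sin(t) /3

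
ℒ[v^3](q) 6/q^4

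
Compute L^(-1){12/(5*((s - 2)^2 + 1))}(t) 12*exp(2*t)*sin(t)/5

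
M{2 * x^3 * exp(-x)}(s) 2 * gamma(s + 3)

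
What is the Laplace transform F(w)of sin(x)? 1/(w^2 + 1)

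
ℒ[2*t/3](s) 2/(3*s^2)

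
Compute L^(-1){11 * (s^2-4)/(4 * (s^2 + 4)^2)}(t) 11 * t * cos(2 * t)/4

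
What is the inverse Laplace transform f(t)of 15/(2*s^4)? 5*t^3/4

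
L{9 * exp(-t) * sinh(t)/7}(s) 9/(7 * s * (s + 2))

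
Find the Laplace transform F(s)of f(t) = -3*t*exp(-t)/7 -3/(7*(s + 1)^2)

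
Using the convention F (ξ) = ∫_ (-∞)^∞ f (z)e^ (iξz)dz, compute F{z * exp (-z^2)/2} I * sqrt (pi) * ξ * exp (-ξ^2/4)/4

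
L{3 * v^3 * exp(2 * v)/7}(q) 18/(7 * (q - 2)^4)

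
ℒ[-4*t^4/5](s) -96/(5*s^5)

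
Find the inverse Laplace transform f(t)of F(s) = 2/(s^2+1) 2*sin(t)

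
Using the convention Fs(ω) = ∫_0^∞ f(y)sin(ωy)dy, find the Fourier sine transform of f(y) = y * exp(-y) 2 * ω/(ω^2 + 1)^2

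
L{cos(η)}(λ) λ/(λ^2 + 1)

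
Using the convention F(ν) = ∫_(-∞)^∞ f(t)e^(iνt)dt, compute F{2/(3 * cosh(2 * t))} pi/(3 * cosh(pi * ν/4))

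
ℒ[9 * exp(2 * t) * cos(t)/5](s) 9 * (s - 2)/(5 * ((s - 2)^2 + 1))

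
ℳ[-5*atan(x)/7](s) 5*pi*sec(pi*s/2)/(14*s)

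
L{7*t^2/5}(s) 14/(5*s^3)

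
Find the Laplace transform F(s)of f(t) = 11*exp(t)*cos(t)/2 11*(s - 1)/(2*((s - 1)^2 + 1))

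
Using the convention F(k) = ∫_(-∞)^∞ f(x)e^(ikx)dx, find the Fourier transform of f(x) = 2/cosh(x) 2*pi/cosh(pi*k/2)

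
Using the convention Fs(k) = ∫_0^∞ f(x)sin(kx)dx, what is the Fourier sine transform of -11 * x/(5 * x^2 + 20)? -11 * pi * exp(-2 * k)/10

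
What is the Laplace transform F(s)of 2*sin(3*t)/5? 6/(5*(s^2+9))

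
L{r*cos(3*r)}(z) (z^2 - 9)/(z^2 + 9)^2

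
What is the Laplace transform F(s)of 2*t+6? 6/s+2/s^2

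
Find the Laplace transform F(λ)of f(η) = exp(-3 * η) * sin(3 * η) 3/((λ + 3)^2 + 9)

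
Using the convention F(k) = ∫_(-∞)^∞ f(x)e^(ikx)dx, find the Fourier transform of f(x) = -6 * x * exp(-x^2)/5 -3 * I * sqrt(pi) * k * exp(-k^2/4)/5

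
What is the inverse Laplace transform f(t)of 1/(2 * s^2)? t/2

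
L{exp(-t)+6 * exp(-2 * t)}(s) 6/(s+2)+1/(s+1)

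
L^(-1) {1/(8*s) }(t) 1/8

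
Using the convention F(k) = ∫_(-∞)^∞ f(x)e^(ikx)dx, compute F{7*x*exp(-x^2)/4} 7*I*sqrt(pi)*k*exp(-k^2/4)/8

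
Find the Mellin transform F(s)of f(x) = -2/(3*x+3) -2*pi*csc(pi*s)/3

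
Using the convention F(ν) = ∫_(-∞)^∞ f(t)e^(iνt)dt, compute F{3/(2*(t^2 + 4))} 3*pi*exp(-2*Abs(ν))/4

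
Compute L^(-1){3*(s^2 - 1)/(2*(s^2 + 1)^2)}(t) 3*t*cos(t)/2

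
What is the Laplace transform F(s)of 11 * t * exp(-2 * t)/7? 11/(7 * (s + 2)^2)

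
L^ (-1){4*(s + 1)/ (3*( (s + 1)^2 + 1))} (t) 4*exp (-t)*cos (t)/3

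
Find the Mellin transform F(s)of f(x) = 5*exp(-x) 5*gamma(s)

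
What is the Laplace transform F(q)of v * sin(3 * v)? 6 * q/(q^2+9)^2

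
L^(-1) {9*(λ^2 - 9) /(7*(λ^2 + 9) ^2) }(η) 9*η*cos(3*η) /7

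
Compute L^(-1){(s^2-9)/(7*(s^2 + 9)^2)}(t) t*cos(3*t)/7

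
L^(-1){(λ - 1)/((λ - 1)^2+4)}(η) exp(η) * cos(2 * η)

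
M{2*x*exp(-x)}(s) 2*gamma(s + 1)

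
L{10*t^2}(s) 20/s^3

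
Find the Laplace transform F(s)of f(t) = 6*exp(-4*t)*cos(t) 6*(s + 4)/((s + 4)^2 + 1)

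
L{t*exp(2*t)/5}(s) 1/(5*(s - 2)^2)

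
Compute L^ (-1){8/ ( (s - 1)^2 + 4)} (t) 4*exp (t)*sin (2*t)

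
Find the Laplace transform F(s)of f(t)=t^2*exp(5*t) 2/(s - 5)^3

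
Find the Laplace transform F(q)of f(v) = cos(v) q/(q^2+1)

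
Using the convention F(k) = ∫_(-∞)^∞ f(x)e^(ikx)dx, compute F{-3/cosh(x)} -3 * pi/cosh(pi * k/2)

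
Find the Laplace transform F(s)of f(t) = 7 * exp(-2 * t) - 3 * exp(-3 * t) 7/(s + 2) - 3/(s + 3)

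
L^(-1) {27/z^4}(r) 9*r^3/2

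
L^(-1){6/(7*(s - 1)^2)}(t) 6*t*exp(t)/7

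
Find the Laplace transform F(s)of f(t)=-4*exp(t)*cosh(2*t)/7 4*(1 - s)/(7*((s - 1)^2-4))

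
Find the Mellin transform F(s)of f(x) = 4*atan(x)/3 -2*pi*sec(pi*s/2)/(3*s)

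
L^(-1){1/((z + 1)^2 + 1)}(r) exp(-r)*sin(r)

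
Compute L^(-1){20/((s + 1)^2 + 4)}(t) 10*exp(-t)*sin(2*t)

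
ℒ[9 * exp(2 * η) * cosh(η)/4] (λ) 9 * (λ - 2)/(4 * ((λ - 2)^2 - 1))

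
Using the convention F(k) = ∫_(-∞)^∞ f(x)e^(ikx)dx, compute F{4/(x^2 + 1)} 4 * pi * exp(-Abs(k))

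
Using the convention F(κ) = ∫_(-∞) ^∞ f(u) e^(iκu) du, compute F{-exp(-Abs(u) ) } -2/(κ^2 + 1) 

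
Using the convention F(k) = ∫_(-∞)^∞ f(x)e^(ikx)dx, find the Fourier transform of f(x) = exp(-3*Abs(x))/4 3/(2*(k^2 + 9))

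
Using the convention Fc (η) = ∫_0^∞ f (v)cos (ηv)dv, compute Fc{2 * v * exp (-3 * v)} 2 * (9 - η^2)/ (η^2+9)^2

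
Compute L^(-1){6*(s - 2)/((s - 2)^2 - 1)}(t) 6*exp(2*t)*cosh(t)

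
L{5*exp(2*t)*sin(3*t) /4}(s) 15/(4*((s - 2) ^2 + 9) ) 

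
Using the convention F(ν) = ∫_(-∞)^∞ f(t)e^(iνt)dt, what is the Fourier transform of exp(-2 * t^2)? sqrt(2) * sqrt(pi) * exp(-ν^2/8)/2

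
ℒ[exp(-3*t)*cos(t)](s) (s + 3)/((s + 3)^2 + 1)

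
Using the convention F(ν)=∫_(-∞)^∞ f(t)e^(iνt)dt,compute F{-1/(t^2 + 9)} -pi*exp(-3*Abs(ν))/3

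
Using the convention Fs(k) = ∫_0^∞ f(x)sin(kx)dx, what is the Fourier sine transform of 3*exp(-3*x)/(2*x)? 3*atan(k/3)/2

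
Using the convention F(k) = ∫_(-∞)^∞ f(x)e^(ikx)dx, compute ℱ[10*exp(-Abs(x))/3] 20/(3*(k^2 + 1))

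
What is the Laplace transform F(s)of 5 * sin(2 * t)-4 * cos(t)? 10/(s^2+4)-4 * s/(s^2+1)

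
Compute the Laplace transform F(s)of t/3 1/(3 * s^2)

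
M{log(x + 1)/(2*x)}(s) -pi*csc(pi*s)/(2*s - 2)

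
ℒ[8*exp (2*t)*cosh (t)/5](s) 8*(s - 2)/ (5*( (s - 2)^2 - 1))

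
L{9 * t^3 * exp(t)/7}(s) 54/(7 * (s - 1)^4)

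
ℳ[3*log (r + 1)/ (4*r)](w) -3*pi*csc (pi*w)/ (4*w - 4)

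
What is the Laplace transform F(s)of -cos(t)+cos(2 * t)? s/(s^2+4)- s/(s^2+1)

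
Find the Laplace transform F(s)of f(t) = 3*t 3/s^2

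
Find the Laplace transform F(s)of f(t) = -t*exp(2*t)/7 -1/(7*(s - 2)^2)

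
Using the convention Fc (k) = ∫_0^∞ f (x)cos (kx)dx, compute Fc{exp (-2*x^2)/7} sqrt (2)*sqrt (pi)*exp (-k^2/8)/28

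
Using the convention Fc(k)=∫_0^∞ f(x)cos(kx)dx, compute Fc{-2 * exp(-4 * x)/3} -8/(3 * k^2 + 48)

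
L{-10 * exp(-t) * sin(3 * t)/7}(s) -30/(7 * (s + 1)^2 + 63)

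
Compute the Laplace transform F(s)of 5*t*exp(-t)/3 5/(3*(s + 1)^2)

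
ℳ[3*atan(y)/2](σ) -3*pi*sec(pi*σ/2)/(4*σ)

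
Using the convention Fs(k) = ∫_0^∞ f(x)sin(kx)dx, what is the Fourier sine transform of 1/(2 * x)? pi/4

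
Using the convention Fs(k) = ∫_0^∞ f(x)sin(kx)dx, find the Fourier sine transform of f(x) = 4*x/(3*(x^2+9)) 2*pi*exp(-3*k)/3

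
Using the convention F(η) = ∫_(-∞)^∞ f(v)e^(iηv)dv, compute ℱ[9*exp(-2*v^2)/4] 9*sqrt(2)*sqrt(pi)*exp(-η^2/8)/8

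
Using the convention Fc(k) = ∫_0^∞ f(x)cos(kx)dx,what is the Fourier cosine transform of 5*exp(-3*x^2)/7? 5*sqrt(3)*sqrt(pi)*exp(-k^2/12)/42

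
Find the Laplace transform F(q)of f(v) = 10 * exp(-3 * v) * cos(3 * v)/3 10 * (q + 3)/(3 * ((q + 3)^2 + 9))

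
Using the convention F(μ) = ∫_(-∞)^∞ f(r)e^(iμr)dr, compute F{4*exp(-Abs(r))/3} 8/(3*(μ^2 + 1))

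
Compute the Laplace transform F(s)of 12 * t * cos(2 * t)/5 12 * (s^2-4)/(5 * (s^2 + 4)^2)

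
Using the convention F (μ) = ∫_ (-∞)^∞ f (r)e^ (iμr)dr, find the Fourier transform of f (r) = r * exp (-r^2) I * sqrt (pi) * μ * exp (-μ^2/4)/2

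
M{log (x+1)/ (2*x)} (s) -pi*csc (pi*s)/ (2*s - 2)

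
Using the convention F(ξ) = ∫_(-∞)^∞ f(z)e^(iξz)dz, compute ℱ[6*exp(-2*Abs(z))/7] 24/(7*(ξ^2 + 4))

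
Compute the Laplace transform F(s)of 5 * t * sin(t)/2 5 * s/(s^2 + 1)^2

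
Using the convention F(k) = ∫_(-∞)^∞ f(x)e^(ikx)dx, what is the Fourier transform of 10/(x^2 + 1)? 10*pi*exp(-Abs(k))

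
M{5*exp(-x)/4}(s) 5*gamma(s)/4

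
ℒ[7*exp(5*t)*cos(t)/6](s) 7*(s - 5)/(6*((s - 5)^2 + 1))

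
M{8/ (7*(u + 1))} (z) 8*pi*csc (pi*z)/7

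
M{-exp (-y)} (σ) -gamma (σ)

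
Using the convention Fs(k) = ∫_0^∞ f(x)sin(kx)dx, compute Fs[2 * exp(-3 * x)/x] 2 * atan(k/3)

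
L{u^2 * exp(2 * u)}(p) 2/(p - 2)^3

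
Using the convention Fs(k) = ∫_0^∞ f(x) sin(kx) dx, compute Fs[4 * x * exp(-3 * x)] 24 * k/(k^2 + 9) ^2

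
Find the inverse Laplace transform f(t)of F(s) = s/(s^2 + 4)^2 t*sin(2*t)/4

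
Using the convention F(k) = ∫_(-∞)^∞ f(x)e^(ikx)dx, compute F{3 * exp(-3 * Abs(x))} 18/(k^2 + 9)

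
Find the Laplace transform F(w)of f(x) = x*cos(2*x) (w^2 - 4)/(w^2 + 4)^2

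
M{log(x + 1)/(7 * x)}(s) -pi * csc(pi * s)/(7 * s - 7)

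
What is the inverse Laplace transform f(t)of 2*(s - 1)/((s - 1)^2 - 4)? 2*exp(t)*cosh(2*t)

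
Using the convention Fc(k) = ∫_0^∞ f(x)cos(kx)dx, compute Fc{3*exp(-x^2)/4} 3*sqrt(pi)*exp(-k^2/4)/8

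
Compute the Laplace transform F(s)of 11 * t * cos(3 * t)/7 11 * (s^2 - 9)/(7 * (s^2 + 9)^2)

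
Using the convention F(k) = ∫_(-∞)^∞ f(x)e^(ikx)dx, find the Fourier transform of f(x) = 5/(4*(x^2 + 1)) 5*pi*exp(-Abs(k))/4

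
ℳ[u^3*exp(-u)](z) gamma(z + 3) 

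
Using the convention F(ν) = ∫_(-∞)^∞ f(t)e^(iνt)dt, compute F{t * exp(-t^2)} I * sqrt(pi) * ν * exp(-ν^2/4)/2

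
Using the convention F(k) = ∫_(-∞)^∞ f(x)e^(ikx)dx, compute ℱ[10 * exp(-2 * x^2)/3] 5 * sqrt(2) * sqrt(pi) * exp(-k^2/8)/3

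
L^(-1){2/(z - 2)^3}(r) r^2 * exp(2 * r)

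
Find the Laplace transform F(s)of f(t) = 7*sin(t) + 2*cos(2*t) 7/(s^2 + 1) + 2*s/(s^2 + 4)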